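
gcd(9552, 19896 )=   24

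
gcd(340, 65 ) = 5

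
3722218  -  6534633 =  - 2812415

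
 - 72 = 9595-9667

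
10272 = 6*1712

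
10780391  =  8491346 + 2289045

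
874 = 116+758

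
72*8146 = 586512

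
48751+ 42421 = 91172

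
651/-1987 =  - 1 + 1336/1987 = - 0.33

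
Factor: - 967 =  - 967^1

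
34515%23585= 10930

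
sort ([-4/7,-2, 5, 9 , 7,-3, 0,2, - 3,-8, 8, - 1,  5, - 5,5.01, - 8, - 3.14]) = [ -8,-8, -5, - 3.14 , - 3, - 3, - 2, - 1,  -  4/7,0, 2,5,  5, 5.01,7,  8  ,  9]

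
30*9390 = 281700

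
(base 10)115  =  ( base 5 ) 430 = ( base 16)73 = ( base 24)4j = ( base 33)3G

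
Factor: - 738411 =-3^1*101^1*2437^1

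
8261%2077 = 2030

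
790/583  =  790/583 =1.36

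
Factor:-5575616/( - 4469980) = 2^4 * 5^( - 1)*17^(-1 )*13147^(  -  1)*87119^1= 1393904/1117495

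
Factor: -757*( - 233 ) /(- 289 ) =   -  17^( - 2 )*233^1*757^1 = - 176381/289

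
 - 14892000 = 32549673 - 47441673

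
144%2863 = 144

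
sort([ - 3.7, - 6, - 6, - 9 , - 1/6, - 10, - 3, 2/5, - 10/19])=[-10, - 9, - 6, - 6, - 3.7,-3, - 10/19,  -  1/6,2/5 ]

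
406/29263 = 406/29263 = 0.01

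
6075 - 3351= 2724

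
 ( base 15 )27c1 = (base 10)8506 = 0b10000100111010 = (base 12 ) 4B0A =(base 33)7QP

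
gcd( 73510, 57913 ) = 1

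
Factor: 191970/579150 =3^1*5^(  -  1 )*11^( - 1) * 13^(- 1)*79^1= 237/715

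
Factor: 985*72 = 2^3*3^2*5^1*197^1 = 70920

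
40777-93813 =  - 53036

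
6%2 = 0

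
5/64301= 5/64301 = 0.00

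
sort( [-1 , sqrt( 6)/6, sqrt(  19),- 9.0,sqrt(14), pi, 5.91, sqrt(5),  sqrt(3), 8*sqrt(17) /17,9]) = [-9.0,-1,sqrt( 6)/6, sqrt(3 ), 8* sqrt(17) /17, sqrt( 5),pi,  sqrt(14 ), sqrt ( 19),5.91 , 9 ] 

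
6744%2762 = 1220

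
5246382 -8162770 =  - 2916388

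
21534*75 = 1615050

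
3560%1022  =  494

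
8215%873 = 358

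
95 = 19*5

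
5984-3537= 2447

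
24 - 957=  - 933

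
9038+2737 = 11775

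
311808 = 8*38976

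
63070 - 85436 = -22366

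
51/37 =51/37 = 1.38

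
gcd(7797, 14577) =339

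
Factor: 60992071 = 7^1*19^1*151^1*3037^1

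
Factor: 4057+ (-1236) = 7^1*13^1*31^1 = 2821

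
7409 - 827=6582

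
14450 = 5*2890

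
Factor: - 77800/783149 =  - 2^3 * 5^2*389^1*783149^( - 1)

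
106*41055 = 4351830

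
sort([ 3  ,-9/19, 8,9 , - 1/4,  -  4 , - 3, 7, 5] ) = [ - 4,-3 , - 9/19, - 1/4,  3,5,7,8,9]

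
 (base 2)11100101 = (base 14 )125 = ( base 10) 229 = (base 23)9m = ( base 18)cd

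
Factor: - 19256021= - 37^1*520433^1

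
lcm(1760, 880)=1760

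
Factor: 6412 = 2^2 *7^1*229^1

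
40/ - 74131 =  - 1 + 74091/74131  =  - 0.00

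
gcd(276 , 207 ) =69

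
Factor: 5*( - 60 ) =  - 300 = - 2^2*3^1*5^2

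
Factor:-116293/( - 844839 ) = 3^ ( - 2)*93871^( - 1) *116293^1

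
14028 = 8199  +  5829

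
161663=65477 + 96186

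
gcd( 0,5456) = 5456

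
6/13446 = 1/2241 = 0.00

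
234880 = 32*7340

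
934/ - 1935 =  - 1 + 1001/1935 = - 0.48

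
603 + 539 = 1142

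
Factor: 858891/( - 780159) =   -  286297/260053 = - 11^1 * 17^1 * 19^( - 1)*1531^1 * 13687^( - 1 ) 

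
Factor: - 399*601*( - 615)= 147476385 = 3^2 *5^1*7^1*19^1*41^1*601^1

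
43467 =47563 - 4096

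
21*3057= 64197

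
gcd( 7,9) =1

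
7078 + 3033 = 10111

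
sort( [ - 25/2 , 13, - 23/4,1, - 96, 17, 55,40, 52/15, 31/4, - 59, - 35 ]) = [ - 96 ,  -  59, - 35, - 25/2,-23/4, 1, 52/15,31/4, 13, 17,40, 55] 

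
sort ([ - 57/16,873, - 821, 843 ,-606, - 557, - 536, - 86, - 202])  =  [  -  821 , - 606, - 557, - 536,  -  202 , - 86 ,- 57/16, 843,873]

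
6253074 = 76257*82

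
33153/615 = 11051/205 = 53.91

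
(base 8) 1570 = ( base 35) PD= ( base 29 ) 11i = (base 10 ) 888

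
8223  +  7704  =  15927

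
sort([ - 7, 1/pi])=[ - 7,1/pi] 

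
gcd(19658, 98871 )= 1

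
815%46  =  33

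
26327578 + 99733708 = 126061286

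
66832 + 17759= 84591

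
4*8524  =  34096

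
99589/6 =16598 + 1/6= 16598.17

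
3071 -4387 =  - 1316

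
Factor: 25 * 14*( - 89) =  - 2^1*5^2 * 7^1*89^1 = - 31150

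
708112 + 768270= 1476382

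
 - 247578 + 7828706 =7581128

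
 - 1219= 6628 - 7847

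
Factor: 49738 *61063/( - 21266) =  - 7^( - 3)*13^1*31^( - 1) * 227^1*269^1*1913^1 = - 1518575747/10633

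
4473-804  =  3669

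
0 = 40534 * 0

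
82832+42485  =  125317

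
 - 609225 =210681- 819906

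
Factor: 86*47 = 2^1*43^1*47^1 = 4042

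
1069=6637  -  5568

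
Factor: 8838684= 2^2*3^2*245519^1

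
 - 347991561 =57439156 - 405430717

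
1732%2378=1732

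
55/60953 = 55/60953 = 0.00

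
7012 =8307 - 1295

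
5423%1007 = 388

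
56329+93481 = 149810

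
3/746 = 3/746 = 0.00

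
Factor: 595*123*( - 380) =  - 27810300 = - 2^2*3^1*5^2*7^1*17^1*19^1*41^1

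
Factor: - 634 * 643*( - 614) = 2^2*307^1*317^1*643^1 = 250304468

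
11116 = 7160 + 3956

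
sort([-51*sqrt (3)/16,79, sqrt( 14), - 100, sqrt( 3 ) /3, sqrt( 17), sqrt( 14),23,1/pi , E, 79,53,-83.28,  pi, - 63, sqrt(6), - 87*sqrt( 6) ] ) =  [ - 87*sqrt ( 6),- 100, - 83.28, - 63,- 51 *sqrt( 3)/16, 1/pi,sqrt(3)/3, sqrt(6 ),E, pi, sqrt(14 ),sqrt ( 14) , sqrt( 17),23, 53,  79,79]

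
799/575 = 1+224/575 = 1.39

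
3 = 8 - 5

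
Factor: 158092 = 2^2*11^1*3593^1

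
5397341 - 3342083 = 2055258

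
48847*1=48847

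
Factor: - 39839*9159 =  - 3^1*43^1*71^1*39839^1 = - 364885401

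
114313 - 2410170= - 2295857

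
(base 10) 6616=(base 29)7p4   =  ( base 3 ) 100002001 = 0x19d8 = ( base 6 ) 50344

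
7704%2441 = 381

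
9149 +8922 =18071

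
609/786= 203/262 = 0.77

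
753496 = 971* 776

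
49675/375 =1987/15= 132.47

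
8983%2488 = 1519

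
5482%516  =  322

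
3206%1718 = 1488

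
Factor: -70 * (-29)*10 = 2^2*5^2*7^1*29^1  =  20300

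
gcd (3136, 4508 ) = 196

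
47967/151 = 47967/151 = 317.66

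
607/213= 607/213 = 2.85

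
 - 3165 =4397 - 7562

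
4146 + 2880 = 7026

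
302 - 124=178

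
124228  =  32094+92134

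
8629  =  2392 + 6237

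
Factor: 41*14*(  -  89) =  - 2^1*7^1*41^1*89^1 =- 51086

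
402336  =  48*8382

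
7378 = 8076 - 698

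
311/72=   4  +  23/72 = 4.32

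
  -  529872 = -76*6972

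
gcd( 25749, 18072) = 9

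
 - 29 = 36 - 65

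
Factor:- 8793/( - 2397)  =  2931/799 = 3^1*17^(-1) * 47^ ( - 1) * 977^1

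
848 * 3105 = 2633040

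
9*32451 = 292059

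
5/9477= 5/9477 = 0.00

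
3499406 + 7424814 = 10924220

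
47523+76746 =124269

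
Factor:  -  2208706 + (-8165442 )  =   - 2^2*17^1*41^1* 61^2 = -10374148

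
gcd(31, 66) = 1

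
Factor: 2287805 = 5^1*13^1*61^1*  577^1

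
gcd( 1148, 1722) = 574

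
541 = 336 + 205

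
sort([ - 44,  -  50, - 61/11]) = [ - 50, - 44, - 61/11]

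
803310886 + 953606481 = 1756917367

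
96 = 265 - 169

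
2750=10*275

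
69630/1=69630=69630.00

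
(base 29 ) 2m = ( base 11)73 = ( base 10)80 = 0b1010000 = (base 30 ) 2K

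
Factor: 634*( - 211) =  - 133774 = - 2^1*211^1*317^1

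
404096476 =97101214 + 306995262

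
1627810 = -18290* (-89 ) 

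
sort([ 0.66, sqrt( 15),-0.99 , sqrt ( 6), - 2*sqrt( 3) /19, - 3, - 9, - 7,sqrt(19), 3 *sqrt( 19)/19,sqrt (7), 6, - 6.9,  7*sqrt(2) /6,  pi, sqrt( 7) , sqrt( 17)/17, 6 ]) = [ - 9, - 7,  -  6.9, - 3,  -  0.99, - 2*sqrt( 3)/19,sqrt( 17 )/17,0.66 , 3*sqrt( 19 ) /19,7*sqrt(2)/6,sqrt( 6),sqrt(7 ), sqrt(7 ), pi, sqrt( 15 ), sqrt(19), 6,6 ] 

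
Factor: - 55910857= - 191^1 * 292727^1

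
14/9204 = 7/4602 =0.00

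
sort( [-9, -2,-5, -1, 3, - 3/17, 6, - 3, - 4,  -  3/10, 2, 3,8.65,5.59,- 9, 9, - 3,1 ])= [-9, -9,-5, -4, - 3, - 3,-2,-1,-3/10, - 3/17, 1, 2, 3, 3, 5.59, 6, 8.65, 9 ] 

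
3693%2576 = 1117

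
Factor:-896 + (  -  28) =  - 2^2*3^1*7^1 * 11^1= - 924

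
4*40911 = 163644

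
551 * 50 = 27550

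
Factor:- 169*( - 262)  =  44278=2^1*13^2*131^1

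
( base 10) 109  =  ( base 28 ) 3P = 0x6d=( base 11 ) 9a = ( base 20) 59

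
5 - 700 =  - 695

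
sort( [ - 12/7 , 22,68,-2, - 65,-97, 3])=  [-97,  -  65 , - 2,-12/7,3, 22 , 68] 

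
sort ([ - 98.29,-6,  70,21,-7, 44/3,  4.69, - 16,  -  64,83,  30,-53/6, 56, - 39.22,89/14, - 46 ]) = [ - 98.29,  -  64, - 46, - 39.22,  -  16 ,-53/6, - 7, - 6, 4.69,89/14,44/3, 21,30,56, 70,83 ] 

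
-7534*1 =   -  7534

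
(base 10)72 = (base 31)2A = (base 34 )24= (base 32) 28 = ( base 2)1001000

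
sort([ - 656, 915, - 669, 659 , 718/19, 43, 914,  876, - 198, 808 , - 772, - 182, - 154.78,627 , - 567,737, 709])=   [ - 772, - 669,-656, - 567, - 198,  -  182, - 154.78, 718/19,43, 627,659,  709, 737, 808, 876, 914,915] 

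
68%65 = 3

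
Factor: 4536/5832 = 3^( - 2 )*7^1 =7/9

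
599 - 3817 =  - 3218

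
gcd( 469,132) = 1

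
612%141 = 48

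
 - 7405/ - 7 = 1057 + 6/7 = 1057.86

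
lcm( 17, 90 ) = 1530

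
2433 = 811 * 3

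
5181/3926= 5181/3926=1.32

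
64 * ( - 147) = -9408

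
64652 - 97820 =  -  33168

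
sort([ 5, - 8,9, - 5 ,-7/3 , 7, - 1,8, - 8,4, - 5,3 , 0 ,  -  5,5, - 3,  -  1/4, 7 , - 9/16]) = [- 8, - 8,  -  5 , - 5, - 5,-3,- 7/3, - 1, - 9/16,-1/4, 0, 3, 4, 5,  5, 7,7,8, 9]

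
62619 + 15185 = 77804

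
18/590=9/295 = 0.03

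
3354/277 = 12 + 30/277 =12.11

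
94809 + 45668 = 140477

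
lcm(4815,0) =0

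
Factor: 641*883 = 641^1 * 883^1 =566003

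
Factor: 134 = 2^1*67^1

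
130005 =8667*15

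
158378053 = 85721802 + 72656251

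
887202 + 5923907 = 6811109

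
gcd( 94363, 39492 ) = 1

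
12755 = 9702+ 3053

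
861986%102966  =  38258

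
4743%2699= 2044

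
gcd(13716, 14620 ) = 4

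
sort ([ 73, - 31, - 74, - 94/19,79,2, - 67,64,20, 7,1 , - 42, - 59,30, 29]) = [ - 74,- 67, - 59,  -  42, - 31, - 94/19, 1, 2, 7, 20,  29, 30, 64,  73, 79]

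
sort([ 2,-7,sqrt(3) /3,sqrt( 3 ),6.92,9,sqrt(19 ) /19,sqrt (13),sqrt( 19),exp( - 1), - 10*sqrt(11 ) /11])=[ - 7,-10*sqrt( 11)/11,sqrt(19)/19 , exp ( - 1),sqrt( 3)/3,sqrt( 3),2,sqrt( 13), sqrt( 19 ),6.92, 9] 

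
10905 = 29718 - 18813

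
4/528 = 1/132 = 0.01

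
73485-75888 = - 2403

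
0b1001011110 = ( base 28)LI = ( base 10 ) 606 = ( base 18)1FC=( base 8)1136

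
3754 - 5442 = - 1688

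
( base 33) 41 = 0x85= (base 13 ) a3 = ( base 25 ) 58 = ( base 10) 133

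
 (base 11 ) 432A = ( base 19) FG0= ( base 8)13127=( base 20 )E5J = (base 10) 5719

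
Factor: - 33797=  -33797^1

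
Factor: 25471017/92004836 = 2^( - 2 )*3^5*7^(- 1)*13^1 * 59^( -1) * 61^( -1 )*83^ ( - 1 )*733^1 = 2315547/8364076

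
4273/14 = 305  +  3/14= 305.21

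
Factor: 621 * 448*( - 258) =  - 2^7 * 3^4*7^1*23^1*43^1 =- 71777664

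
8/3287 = 8/3287 = 0.00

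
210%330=210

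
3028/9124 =757/2281= 0.33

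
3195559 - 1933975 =1261584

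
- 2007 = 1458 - 3465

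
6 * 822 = 4932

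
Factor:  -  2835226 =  - 2^1*17^1*83389^1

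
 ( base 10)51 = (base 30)1L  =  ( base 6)123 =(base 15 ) 36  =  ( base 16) 33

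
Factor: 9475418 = 2^1*79^1 * 59971^1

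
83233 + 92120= 175353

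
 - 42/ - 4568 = 21/2284 = 0.01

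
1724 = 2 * 862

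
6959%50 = 9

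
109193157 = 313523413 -204330256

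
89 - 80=9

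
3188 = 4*797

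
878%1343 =878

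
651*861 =560511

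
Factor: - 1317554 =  -2^1*7^1 * 94111^1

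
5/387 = 5/387 = 0.01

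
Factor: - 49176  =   - 2^3*3^2*683^1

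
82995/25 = 16599/5 =3319.80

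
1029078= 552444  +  476634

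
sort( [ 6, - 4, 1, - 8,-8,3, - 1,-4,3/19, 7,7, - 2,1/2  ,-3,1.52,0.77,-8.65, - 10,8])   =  [ - 10,-8.65,-8, - 8, - 4, - 4, - 3,- 2,-1,  3/19,1/2,0.77,1,1.52, 3,6,7, 7,  8 ]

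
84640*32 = 2708480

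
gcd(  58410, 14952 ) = 6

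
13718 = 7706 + 6012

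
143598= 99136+44462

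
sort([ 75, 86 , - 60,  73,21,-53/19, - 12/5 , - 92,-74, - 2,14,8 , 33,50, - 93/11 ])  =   [  -  92,  -  74, - 60, - 93/11,-53/19, - 12/5, - 2,  8,14,21, 33,50,73 , 75,86]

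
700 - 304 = 396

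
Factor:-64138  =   - 2^1*32069^1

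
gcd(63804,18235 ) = 1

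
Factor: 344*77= 2^3*7^1*11^1*43^1= 26488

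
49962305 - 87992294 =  - 38029989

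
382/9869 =382/9869=0.04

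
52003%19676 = 12651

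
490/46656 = 245/23328 = 0.01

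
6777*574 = 3889998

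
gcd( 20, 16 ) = 4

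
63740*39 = 2485860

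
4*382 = 1528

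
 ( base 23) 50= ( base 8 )163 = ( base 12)97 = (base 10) 115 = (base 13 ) 8b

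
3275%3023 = 252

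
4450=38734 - 34284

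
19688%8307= 3074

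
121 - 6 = 115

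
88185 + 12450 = 100635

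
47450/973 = 47450/973 = 48.77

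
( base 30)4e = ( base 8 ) 206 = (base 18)78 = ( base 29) 4i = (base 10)134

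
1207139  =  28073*43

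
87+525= 612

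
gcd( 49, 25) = 1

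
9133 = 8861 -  - 272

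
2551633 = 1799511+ 752122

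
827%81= 17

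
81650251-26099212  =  55551039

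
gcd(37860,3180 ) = 60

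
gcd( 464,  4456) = 8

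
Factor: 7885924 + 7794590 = 15680514 = 2^1*3^1*103^1*25373^1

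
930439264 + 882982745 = 1813422009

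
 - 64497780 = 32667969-97165749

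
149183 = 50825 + 98358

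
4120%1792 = 536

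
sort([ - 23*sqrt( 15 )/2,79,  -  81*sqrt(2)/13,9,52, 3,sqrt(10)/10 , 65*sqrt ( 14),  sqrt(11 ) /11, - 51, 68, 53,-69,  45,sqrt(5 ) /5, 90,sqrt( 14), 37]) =[ - 69, - 51, - 23*sqrt( 15 )/2 , - 81  *sqrt( 2 ) /13,sqrt ( 11)/11,sqrt( 10) /10,sqrt(5)/5 , 3,sqrt( 14 ),9, 37,  45,52, 53,68, 79, 90, 65*sqrt(14)]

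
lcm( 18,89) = 1602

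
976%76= 64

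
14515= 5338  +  9177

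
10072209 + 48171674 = 58243883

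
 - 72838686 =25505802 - 98344488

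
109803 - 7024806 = -6915003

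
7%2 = 1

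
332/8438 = 166/4219 = 0.04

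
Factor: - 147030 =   -  2^1* 3^1 * 5^1*13^2*29^1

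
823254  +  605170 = 1428424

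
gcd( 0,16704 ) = 16704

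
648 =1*648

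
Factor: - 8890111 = -1667^1*5333^1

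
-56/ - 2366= 4/169= 0.02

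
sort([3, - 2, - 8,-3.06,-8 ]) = [ - 8, - 8, - 3.06, - 2,3]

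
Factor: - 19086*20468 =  - 2^3*3^1 * 7^1 * 17^1*43^1* 3181^1 = - 390652248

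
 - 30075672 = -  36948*814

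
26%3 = 2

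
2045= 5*409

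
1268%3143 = 1268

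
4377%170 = 127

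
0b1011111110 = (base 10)766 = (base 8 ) 1376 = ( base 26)13c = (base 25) 15g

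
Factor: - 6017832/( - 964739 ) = 2^3* 3^2* 19^1*53^1*83^1*151^( - 1 )*6389^( - 1)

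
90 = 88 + 2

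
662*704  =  466048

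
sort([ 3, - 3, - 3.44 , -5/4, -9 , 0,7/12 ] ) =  [ - 9, - 3.44, - 3, - 5/4 , 0, 7/12,  3]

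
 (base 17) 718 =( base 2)100000000000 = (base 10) 2048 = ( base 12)1228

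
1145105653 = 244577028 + 900528625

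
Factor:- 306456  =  -2^3*3^1*113^2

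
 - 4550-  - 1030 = - 3520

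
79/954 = 79/954 = 0.08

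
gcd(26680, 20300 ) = 580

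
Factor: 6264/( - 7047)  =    -  8/9  =  -2^3*3^(  -  2 ) 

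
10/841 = 10/841  =  0.01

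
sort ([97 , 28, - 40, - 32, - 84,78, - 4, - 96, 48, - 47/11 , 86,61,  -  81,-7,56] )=[ - 96, - 84, - 81, - 40, - 32, - 7, - 47/11 , - 4, 28, 48,  56, 61, 78, 86, 97]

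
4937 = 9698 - 4761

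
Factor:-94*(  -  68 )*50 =2^4*5^2* 17^1*47^1 = 319600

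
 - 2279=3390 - 5669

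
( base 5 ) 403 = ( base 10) 103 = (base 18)5d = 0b1100111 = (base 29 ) 3G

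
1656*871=1442376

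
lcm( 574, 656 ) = 4592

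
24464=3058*8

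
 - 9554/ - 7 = 1364 + 6/7 =1364.86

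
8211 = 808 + 7403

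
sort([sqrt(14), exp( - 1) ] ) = [exp( -1),sqrt( 14 )]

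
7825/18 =434 + 13/18= 434.72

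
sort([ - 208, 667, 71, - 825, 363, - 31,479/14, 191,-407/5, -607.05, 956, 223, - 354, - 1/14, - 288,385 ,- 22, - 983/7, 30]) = [ - 825, - 607.05, - 354 , - 288,-208, - 983/7, - 407/5, - 31, - 22, - 1/14, 30 , 479/14, 71, 191, 223,363,  385 , 667, 956] 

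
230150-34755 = 195395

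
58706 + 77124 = 135830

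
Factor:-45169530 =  - 2^1*3^1*5^1*7^1 *29^1*7417^1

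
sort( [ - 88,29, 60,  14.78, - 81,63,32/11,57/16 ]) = [- 88 ,  -  81,32/11, 57/16,14.78,29,60, 63]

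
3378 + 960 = 4338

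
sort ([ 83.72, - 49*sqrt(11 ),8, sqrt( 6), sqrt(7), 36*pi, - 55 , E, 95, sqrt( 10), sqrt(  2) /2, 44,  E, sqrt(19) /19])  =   [-49*sqrt( 11), - 55, sqrt(19) /19, sqrt(2) /2, sqrt( 6),  sqrt( 7 ),E, E, sqrt(10), 8, 44, 83.72 , 95,36 * pi ]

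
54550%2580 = 370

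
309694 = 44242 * 7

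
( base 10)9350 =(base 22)J70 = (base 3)110211022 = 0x2486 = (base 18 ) 1af8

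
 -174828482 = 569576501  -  744404983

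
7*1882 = 13174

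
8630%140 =90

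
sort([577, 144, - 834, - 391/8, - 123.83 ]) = [  -  834, - 123.83 , - 391/8 , 144 , 577 ]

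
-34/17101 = - 1 + 17067/17101 = - 0.00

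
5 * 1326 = 6630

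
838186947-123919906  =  714267041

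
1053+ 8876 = 9929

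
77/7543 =77/7543 = 0.01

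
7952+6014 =13966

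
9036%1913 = 1384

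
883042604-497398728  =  385643876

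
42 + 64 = 106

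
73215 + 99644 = 172859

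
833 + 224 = 1057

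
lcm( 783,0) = 0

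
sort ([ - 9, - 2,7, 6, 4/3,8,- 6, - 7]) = [ - 9 , - 7,-6, - 2, 4/3, 6,  7 , 8]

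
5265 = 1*5265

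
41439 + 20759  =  62198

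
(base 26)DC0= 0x238C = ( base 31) 9eh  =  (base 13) 41B0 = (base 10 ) 9100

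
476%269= 207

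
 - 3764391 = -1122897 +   -  2641494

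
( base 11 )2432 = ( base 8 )6155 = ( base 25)526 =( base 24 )5CD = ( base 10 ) 3181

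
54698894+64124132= 118823026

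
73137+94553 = 167690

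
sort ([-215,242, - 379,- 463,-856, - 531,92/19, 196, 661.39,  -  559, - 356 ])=[ - 856, - 559,-531 , - 463, - 379  , - 356, - 215,92/19, 196,242, 661.39 ]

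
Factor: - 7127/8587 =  - 31^(-1 )*277^(-1) * 7127^1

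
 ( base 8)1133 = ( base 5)4403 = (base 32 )IR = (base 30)k3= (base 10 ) 603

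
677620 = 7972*85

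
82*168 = 13776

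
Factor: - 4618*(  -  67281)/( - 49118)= - 3789069/599   =  - 3^1*547^1*599^( - 1 ) *2309^1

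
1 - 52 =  - 51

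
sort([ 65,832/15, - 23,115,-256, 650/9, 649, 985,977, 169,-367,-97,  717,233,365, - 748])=[- 748 ,-367, - 256, - 97, - 23, 832/15, 65, 650/9,115,169,233,365, 649,717,977, 985 ] 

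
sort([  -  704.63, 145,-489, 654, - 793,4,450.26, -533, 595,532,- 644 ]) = [ - 793,-704.63, - 644,-533, - 489, 4,145, 450.26, 532 , 595 , 654 ] 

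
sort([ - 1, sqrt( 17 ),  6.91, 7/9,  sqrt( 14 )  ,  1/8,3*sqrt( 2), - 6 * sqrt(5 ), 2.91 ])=[  -  6 * sqrt (5 )  , - 1, 1/8,7/9,2.91,sqrt ( 14 ), sqrt (17 ), 3*sqrt (2 ),6.91 ]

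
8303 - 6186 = 2117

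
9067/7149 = 1+1918/7149 = 1.27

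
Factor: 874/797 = 2^1*19^1*23^1*797^( - 1 )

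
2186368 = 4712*464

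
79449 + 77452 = 156901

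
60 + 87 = 147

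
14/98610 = 7/49305 = 0.00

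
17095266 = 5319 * 3214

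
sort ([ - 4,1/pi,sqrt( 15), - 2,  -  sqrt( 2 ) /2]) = [-4, -2, - sqrt(2)/2,1/pi, sqrt( 15 )]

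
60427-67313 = -6886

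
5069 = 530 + 4539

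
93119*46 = 4283474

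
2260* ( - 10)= - 22600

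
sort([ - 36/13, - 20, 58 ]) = [ - 20, - 36/13 , 58 ] 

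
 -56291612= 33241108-89532720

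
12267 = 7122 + 5145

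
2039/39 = 2039/39 = 52.28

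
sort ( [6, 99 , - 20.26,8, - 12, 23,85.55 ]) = [ - 20.26, - 12,6,8,23,85.55, 99]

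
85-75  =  10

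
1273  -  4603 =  - 3330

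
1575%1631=1575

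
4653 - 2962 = 1691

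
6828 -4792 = 2036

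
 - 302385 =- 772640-- 470255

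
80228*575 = 46131100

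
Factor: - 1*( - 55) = 55  =  5^1*11^1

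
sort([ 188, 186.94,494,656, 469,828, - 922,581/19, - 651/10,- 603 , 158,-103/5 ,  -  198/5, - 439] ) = [ - 922, - 603, - 439,  -  651/10, - 198/5, - 103/5,  581/19,158 , 186.94, 188, 469,494, 656,828 ]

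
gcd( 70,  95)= 5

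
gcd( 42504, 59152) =8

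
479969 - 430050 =49919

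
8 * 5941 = 47528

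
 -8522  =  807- 9329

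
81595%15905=2070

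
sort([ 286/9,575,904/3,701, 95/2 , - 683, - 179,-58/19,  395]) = [ - 683 ,-179, - 58/19, 286/9, 95/2, 904/3 , 395,575, 701]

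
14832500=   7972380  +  6860120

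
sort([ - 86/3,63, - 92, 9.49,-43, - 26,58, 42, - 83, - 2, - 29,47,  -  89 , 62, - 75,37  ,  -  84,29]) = [ - 92,  -  89, - 84, - 83,- 75, - 43, - 29, - 86/3, - 26,- 2, 9.49,29, 37, 42, 47, 58, 62, 63] 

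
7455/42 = 355/2=177.50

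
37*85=3145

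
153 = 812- 659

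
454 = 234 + 220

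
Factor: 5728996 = 2^2*7^1 * 13^1*15739^1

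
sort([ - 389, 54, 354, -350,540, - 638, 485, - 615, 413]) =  [ - 638, - 615, - 389, - 350,54,  354,413,485,540] 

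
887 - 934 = - 47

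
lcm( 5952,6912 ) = 214272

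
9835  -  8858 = 977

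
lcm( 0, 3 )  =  0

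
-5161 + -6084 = - 11245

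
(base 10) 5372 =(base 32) 57S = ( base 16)14fc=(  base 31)5I9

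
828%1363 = 828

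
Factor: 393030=2^1* 3^2*5^1*11^1*397^1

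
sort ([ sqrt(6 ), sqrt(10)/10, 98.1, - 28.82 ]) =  [-28.82, sqrt(10 ) /10, sqrt(6 ),98.1] 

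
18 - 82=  - 64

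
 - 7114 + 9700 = 2586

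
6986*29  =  202594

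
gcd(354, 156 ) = 6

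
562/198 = 281/99 = 2.84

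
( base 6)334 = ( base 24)5A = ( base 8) 202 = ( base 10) 130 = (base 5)1010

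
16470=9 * 1830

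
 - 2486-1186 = -3672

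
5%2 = 1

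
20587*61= 1255807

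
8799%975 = 24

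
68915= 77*895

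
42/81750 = 7/13625  =  0.00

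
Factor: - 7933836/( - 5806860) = 661153/483905=5^( - 1)*17^ ( - 1)*37^1*107^1* 167^1 * 5693^( - 1 ) 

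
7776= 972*8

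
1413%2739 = 1413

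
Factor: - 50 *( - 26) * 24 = 2^5*3^1 * 5^2*13^1= 31200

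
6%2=0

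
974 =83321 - 82347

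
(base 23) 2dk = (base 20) 38H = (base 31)1DD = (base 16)561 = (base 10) 1377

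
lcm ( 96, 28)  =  672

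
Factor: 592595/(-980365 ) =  - 118519/196073 = -23^1 *5153^1*196073^( - 1)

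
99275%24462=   1427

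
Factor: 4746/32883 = 14/97 = 2^1*7^1*97^( - 1 )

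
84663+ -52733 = 31930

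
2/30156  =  1/15078 = 0.00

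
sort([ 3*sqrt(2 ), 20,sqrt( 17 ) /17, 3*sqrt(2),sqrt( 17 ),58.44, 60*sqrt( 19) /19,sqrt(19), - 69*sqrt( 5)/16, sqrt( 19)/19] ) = [ - 69*sqrt(5)/16,sqrt(19)/19 , sqrt(17)/17,sqrt( 17),3*sqrt(2),3*sqrt (2 ),sqrt( 19),60*sqrt( 19)/19,20, 58.44]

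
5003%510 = 413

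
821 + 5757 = 6578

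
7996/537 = 14 + 478/537 = 14.89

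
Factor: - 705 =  - 3^1*5^1*47^1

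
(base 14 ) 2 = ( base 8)2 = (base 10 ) 2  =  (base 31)2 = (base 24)2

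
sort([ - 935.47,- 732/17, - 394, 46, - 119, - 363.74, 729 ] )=[ - 935.47 , - 394 , - 363.74, - 119, - 732/17, 46,729]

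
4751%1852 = 1047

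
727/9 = 727/9 = 80.78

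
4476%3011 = 1465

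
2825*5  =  14125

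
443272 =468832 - 25560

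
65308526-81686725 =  - 16378199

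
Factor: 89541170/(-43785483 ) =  - 2^1*3^ ( - 1) * 5^1*7^( - 1) * 179^1*50023^1*2085023^ ( - 1) 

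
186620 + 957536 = 1144156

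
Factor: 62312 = 2^3 * 7789^1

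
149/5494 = 149/5494 = 0.03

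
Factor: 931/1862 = 2^(-1 ) = 1/2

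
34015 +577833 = 611848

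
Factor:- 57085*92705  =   - 5292064925=   - 5^2*7^2 * 233^1*18541^1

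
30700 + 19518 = 50218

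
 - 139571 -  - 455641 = 316070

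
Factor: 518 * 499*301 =77803082 = 2^1*7^2*37^1*43^1 *499^1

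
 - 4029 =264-4293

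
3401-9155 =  - 5754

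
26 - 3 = 23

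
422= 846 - 424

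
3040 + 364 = 3404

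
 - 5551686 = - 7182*773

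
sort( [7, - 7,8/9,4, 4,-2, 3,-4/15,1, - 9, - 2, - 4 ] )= [ - 9, - 7, -4, - 2,- 2,-4/15, 8/9, 1,  3,4,  4,7]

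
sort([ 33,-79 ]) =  [-79,33]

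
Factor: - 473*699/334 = - 2^ ( - 1 )*3^1*11^1*43^1 * 167^( - 1)*233^1 = - 330627/334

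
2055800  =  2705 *760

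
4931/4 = 4931/4 = 1232.75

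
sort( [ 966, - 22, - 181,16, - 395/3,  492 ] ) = [ -181, - 395/3, - 22, 16 , 492,  966 ] 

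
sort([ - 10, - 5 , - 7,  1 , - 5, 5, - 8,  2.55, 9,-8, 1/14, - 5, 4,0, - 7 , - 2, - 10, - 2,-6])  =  [-10,  -  10, - 8, - 8, - 7, - 7  , - 6, - 5, - 5, - 5,-2, - 2,0,1/14, 1,2.55,4,5,9]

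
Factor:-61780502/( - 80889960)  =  30890251/40444980 = 2^( - 2 )*3^ ( - 1)*5^( - 1)*7^1*674083^( - 1 )*4412893^1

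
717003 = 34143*21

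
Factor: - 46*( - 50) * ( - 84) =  - 2^4 * 3^1*5^2*7^1*23^1 = - 193200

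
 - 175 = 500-675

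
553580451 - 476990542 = 76589909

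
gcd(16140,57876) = 12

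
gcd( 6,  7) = 1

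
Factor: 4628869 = 7^1*661267^1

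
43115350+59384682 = 102500032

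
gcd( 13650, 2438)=2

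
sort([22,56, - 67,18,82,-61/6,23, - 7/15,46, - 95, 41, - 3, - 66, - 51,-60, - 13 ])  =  [  -  95,  -  67 , - 66,-60, - 51, - 13,- 61/6, - 3, - 7/15,18,22,23,41, 46,56,82 ] 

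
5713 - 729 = 4984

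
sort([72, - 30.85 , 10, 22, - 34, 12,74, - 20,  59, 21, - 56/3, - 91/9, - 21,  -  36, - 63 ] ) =[-63,  -  36, - 34, - 30.85, -21, - 20, - 56/3, - 91/9 , 10,12, 21,22,59, 72,74 ] 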